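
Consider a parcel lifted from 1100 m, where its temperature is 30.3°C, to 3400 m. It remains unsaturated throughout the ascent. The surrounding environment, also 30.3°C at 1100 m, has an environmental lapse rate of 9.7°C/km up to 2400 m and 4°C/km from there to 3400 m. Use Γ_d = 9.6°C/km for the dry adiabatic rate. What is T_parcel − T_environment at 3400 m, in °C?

Parcel:
  1100 → 3400 m (dry, 9.6°C/km): ΔT = -9.6 × 2.3 = -22.08°C → T = 8.22°C
Environment:
  1100 → 2400 m (environment, lower layer, 9.7°C/km): ΔT = -9.7 × 1.3 = -12.61°C → T = 17.69°C
  2400 → 3400 m (environment, upper layer, 4°C/km): ΔT = -4 × 1 = -4°C → T = 13.69°C
T_parcel − T_env = 8.22 − 13.69 = -5.47°C

-5.47°C (parcel cooler than environment)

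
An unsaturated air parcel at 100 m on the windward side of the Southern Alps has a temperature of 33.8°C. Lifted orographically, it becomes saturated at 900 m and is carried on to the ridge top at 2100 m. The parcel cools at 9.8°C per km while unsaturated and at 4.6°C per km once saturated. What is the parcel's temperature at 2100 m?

100–900 m, dry: Δz = 0.8 km ⇒ ΔT = -7.84°C; T = 25.96°C
900–2100 m, saturated: Δz = 1.2 km ⇒ ΔT = -5.52°C; T = 20.44°C

20.44°C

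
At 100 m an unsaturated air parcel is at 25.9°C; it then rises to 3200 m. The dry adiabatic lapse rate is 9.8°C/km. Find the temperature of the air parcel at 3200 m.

-4.48°C

Dry adiabatic to 3200 m: -9.8 × 3.1 km = -30.38°C, so T = -4.48°C.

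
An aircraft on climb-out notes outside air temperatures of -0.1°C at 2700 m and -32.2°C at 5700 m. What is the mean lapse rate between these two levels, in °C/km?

Γ = −ΔT/Δz = (-0.1 − (-32.2)) / (5700 − 2700) m
  = 32.1°C / 3 km = 10.7°C/km

10.7°C/km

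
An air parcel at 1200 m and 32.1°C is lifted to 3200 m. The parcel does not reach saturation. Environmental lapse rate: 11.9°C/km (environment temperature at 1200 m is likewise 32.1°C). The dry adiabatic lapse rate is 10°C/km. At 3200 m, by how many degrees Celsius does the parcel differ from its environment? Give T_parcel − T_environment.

+3.8°C (parcel warmer than environment)

Parcel:
  From 1200 m to 3200 m (dry): cools by 10 × 2 = 20°C, giving 12.1°C.
Environment:
  From 1200 m to 3200 m (environment): cools by 11.9 × 2 = 23.8°C, giving 8.3°C.
T_parcel − T_env = 12.1 − 8.3 = +3.8°C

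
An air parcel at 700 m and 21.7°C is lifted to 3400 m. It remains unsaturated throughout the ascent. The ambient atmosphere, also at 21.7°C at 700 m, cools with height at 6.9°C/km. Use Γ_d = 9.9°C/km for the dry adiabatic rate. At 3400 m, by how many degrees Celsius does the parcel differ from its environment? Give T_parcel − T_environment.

Parcel:
  700–3400 m, dry: Δz = 2.7 km ⇒ ΔT = -26.73°C; T = -5.03°C
Environment:
  700–3400 m, environment: Δz = 2.7 km ⇒ ΔT = -18.63°C; T = 3.07°C
T_parcel − T_env = -5.03 − 3.07 = -8.1°C

-8.1°C (parcel cooler than environment)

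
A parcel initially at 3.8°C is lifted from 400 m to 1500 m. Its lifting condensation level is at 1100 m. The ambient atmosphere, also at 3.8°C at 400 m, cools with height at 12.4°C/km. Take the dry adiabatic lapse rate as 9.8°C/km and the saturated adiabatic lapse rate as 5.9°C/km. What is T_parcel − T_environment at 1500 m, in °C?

+4.42°C (parcel warmer than environment)

Parcel:
  Dry to 1100 m: -9.8 × 0.7 km = -6.86°C, so T = -3.06°C.
  Saturated to 1500 m: -5.9 × 0.4 km = -2.36°C, so T = -5.42°C.
Environment:
  Environment to 1500 m: -12.4 × 1.1 km = -13.64°C, so T = -9.84°C.
T_parcel − T_env = -5.42 − (-9.84) = +4.42°C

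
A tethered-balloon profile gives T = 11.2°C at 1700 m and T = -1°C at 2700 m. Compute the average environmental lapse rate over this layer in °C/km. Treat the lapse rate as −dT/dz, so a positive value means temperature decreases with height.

12.2°C/km

Γ = −ΔT/Δz = (11.2 − (-1)) / (2700 − 1700) m
  = 12.2°C / 1 km = 12.2°C/km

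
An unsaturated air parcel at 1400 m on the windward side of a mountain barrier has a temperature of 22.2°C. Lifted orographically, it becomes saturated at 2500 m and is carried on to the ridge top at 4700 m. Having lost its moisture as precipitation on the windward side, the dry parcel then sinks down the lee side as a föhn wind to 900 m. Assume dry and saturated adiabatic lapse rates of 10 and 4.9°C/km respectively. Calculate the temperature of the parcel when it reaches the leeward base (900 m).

38.42°C

Dry to 2500 m: -10 × 1.1 km = -11°C, so T = 11.2°C.
Saturated to 4700 m: -4.9 × 2.2 km = -10.78°C, so T = 0.42°C.
Dry descent to 900 m: +10 × 3.8 km = +38°C, so T = 38.42°C.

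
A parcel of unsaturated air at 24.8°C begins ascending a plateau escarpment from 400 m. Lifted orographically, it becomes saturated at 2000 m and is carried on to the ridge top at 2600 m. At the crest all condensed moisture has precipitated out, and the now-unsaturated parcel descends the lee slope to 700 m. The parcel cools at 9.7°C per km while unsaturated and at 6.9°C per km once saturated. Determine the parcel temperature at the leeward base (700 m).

23.57°C

400 → 2000 m (dry, 9.7°C/km): ΔT = -9.7 × 1.6 = -15.52°C → T = 9.28°C
2000 → 2600 m (saturated, 6.9°C/km): ΔT = -6.9 × 0.6 = -4.14°C → T = 5.14°C
2600 → 700 m (dry descent, 9.7°C/km): ΔT = +9.7 × 1.9 = +18.43°C → T = 23.57°C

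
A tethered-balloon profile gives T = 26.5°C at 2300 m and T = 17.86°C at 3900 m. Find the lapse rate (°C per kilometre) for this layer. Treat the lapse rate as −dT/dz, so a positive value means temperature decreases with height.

5.4°C/km

Γ = −ΔT/Δz = (26.5 − 17.86) / (3900 − 2300) m
  = 8.64°C / 1.6 km = 5.4°C/km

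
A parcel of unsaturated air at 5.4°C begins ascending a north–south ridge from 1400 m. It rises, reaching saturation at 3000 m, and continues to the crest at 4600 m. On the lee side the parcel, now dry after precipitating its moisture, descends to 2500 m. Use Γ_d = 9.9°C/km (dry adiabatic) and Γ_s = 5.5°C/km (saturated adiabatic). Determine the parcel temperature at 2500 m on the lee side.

1.55°C

1400–3000 m, dry: Δz = 1.6 km ⇒ ΔT = -15.84°C; T = -10.44°C
3000–4600 m, saturated: Δz = 1.6 km ⇒ ΔT = -8.8°C; T = -19.24°C
4600–2500 m, dry descent: Δz = 2.1 km ⇒ ΔT = +20.79°C; T = 1.55°C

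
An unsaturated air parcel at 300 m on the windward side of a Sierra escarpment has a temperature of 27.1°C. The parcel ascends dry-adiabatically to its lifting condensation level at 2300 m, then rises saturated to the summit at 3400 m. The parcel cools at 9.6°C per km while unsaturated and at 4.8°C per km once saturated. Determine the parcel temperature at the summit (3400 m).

2.62°C

300–2300 m, dry: Δz = 2 km ⇒ ΔT = -19.2°C; T = 7.9°C
2300–3400 m, saturated: Δz = 1.1 km ⇒ ΔT = -5.28°C; T = 2.62°C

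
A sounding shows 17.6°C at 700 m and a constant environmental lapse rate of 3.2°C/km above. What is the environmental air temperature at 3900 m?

7.36°C

700 → 3900 m (environmental, 3.2°C/km): ΔT = -3.2 × 3.2 = -10.24°C → T = 7.36°C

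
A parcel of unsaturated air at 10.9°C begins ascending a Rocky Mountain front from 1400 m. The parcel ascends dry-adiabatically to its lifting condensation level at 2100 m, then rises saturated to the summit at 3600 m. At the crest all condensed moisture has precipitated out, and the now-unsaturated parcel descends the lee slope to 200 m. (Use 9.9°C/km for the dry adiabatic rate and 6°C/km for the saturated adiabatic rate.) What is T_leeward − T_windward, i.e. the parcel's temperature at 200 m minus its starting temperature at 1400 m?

+17.73°C

From 1400 m to 2100 m (dry): cools by 9.9 × 0.7 = 6.93°C, giving 3.97°C.
From 2100 m to 3600 m (saturated): cools by 6 × 1.5 = 9°C, giving -5.03°C.
From 3600 m to 200 m (dry descent): warms by 9.9 × 3.4 = 33.66°C, giving 28.63°C.
Net change vs windward start: 28.63 − 10.9 = +17.73°C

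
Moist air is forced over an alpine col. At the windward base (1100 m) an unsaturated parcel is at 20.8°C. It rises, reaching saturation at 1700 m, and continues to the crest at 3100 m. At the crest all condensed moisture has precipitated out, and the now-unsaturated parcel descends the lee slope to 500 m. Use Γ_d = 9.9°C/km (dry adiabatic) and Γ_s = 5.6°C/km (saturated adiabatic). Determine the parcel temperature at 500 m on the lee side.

32.76°C

Dry to 1700 m: -9.9 × 0.6 km = -5.94°C, so T = 14.86°C.
Saturated to 3100 m: -5.6 × 1.4 km = -7.84°C, so T = 7.02°C.
Dry descent to 500 m: +9.9 × 2.6 km = +25.74°C, so T = 32.76°C.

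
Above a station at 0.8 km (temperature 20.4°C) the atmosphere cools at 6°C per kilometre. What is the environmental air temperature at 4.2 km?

From 800 m to 4200 m (environmental): cools by 6 × 3.4 = 20.4°C, giving 0°C.

0°C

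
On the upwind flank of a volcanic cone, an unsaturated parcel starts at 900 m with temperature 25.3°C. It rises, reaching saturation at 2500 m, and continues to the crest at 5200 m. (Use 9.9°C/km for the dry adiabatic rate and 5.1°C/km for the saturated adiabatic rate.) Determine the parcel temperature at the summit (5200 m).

900 → 2500 m (dry, 9.9°C/km): ΔT = -9.9 × 1.6 = -15.84°C → T = 9.46°C
2500 → 5200 m (saturated, 5.1°C/km): ΔT = -5.1 × 2.7 = -13.77°C → T = -4.31°C

-4.31°C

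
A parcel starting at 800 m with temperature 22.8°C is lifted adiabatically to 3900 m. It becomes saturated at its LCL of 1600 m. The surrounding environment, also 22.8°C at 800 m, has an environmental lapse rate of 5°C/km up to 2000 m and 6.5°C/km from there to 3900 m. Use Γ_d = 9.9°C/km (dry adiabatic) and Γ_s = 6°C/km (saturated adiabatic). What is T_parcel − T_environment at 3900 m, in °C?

Parcel:
  800 → 1600 m (dry, 9.9°C/km): ΔT = -9.9 × 0.8 = -7.92°C → T = 14.88°C
  1600 → 3900 m (saturated, 6°C/km): ΔT = -6 × 2.3 = -13.8°C → T = 1.08°C
Environment:
  800 → 2000 m (environment, lower layer, 5°C/km): ΔT = -5 × 1.2 = -6°C → T = 16.8°C
  2000 → 3900 m (environment, upper layer, 6.5°C/km): ΔT = -6.5 × 1.9 = -12.35°C → T = 4.45°C
T_parcel − T_env = 1.08 − 4.45 = -3.37°C

-3.37°C (parcel cooler than environment)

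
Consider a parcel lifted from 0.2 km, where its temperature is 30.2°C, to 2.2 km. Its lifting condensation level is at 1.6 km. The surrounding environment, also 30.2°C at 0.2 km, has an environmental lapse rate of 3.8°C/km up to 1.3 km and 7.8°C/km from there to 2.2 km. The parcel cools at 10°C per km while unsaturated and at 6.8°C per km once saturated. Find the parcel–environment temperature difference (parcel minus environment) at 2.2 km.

-6.88°C (parcel cooler than environment)

Parcel:
  Dry to 1600 m: -10 × 1.4 km = -14°C, so T = 16.2°C.
  Saturated to 2200 m: -6.8 × 0.6 km = -4.08°C, so T = 12.12°C.
Environment:
  Environment, lower layer to 1300 m: -3.8 × 1.1 km = -4.18°C, so T = 26.02°C.
  Environment, upper layer to 2200 m: -7.8 × 0.9 km = -7.02°C, so T = 19°C.
T_parcel − T_env = 12.12 − 19 = -6.88°C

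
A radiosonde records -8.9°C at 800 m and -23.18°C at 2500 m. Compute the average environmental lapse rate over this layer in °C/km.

Γ = −ΔT/Δz = (-8.9 − (-23.18)) / (2500 − 800) m
  = 14.28°C / 1.7 km = 8.4°C/km

8.4°C/km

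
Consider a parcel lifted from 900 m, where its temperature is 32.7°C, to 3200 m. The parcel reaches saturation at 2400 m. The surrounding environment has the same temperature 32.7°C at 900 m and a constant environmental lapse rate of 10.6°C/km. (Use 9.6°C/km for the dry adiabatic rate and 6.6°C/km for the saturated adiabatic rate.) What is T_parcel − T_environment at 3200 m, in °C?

+4.7°C (parcel warmer than environment)

Parcel:
  900–2400 m, dry: Δz = 1.5 km ⇒ ΔT = -14.4°C; T = 18.3°C
  2400–3200 m, saturated: Δz = 0.8 km ⇒ ΔT = -5.28°C; T = 13.02°C
Environment:
  900–3200 m, environment: Δz = 2.3 km ⇒ ΔT = -24.38°C; T = 8.32°C
T_parcel − T_env = 13.02 − 8.32 = +4.7°C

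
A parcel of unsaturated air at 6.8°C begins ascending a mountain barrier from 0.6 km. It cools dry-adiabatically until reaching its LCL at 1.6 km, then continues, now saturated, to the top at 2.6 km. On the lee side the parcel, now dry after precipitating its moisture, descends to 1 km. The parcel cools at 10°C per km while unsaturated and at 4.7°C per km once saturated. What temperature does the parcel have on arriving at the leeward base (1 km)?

600–1600 m, dry: Δz = 1 km ⇒ ΔT = -10°C; T = -3.2°C
1600–2600 m, saturated: Δz = 1 km ⇒ ΔT = -4.7°C; T = -7.9°C
2600–1000 m, dry descent: Δz = 1.6 km ⇒ ΔT = +16°C; T = 8.1°C

8.1°C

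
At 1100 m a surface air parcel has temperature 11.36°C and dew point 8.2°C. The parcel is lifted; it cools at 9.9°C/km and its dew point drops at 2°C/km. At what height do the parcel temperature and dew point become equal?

1500 m

T and T_d converge at 9.9 − 2 = 7.9°C per km
Height above start = (11.36 − 8.2) / 7.9 = 0.4 km
LCL altitude = 1100 m + 400 m = 1500 m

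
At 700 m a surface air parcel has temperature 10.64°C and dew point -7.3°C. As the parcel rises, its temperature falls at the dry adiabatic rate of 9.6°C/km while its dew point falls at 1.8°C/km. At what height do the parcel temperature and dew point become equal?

T and T_d converge at 9.6 − 1.8 = 7.8°C per km
Height above start = (10.64 − (-7.3)) / 7.8 = 2.3 km
LCL altitude = 700 m + 2300 m = 3000 m

3000 m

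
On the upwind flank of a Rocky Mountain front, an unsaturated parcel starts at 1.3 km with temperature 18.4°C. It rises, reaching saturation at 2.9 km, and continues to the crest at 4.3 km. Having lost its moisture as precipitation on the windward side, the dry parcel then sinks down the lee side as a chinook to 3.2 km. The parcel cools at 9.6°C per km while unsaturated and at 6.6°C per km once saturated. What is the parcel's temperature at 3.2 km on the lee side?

From 1300 m to 2900 m (dry): cools by 9.6 × 1.6 = 15.36°C, giving 3.04°C.
From 2900 m to 4300 m (saturated): cools by 6.6 × 1.4 = 9.24°C, giving -6.2°C.
From 4300 m to 3200 m (dry descent): warms by 9.6 × 1.1 = 10.56°C, giving 4.36°C.

4.36°C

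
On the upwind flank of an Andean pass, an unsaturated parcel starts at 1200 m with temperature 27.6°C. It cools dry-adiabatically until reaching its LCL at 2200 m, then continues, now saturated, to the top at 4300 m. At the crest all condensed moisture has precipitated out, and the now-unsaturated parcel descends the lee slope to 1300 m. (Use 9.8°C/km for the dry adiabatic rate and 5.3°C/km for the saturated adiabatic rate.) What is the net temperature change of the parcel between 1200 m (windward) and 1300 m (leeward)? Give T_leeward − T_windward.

Dry to 2200 m: -9.8 × 1 km = -9.8°C, so T = 17.8°C.
Saturated to 4300 m: -5.3 × 2.1 km = -11.13°C, so T = 6.67°C.
Dry descent to 1300 m: +9.8 × 3 km = +29.4°C, so T = 36.07°C.
Net change vs windward start: 36.07 − 27.6 = +8.47°C

+8.47°C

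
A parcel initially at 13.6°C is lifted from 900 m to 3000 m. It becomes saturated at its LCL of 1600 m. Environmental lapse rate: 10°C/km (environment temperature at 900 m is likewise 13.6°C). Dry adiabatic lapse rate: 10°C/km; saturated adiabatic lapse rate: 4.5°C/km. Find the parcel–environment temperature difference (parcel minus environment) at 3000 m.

Parcel:
  Dry to 1600 m: -10 × 0.7 km = -7°C, so T = 6.6°C.
  Saturated to 3000 m: -4.5 × 1.4 km = -6.3°C, so T = 0.3°C.
Environment:
  Environment to 3000 m: -10 × 2.1 km = -21°C, so T = -7.4°C.
T_parcel − T_env = 0.3 − (-7.4) = +7.7°C

+7.7°C (parcel warmer than environment)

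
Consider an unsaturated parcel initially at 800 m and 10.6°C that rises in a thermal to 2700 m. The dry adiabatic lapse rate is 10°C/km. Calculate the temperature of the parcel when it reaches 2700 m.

800–2700 m, dry adiabatic: Δz = 1.9 km ⇒ ΔT = -19°C; T = -8.4°C

-8.4°C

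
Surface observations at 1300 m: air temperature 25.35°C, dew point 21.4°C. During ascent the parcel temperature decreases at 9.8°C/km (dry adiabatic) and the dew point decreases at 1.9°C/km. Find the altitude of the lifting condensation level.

T and T_d converge at 9.8 − 1.9 = 7.9°C per km
Height above start = (25.35 − 21.4) / 7.9 = 0.5 km
LCL altitude = 1300 m + 500 m = 1800 m

1800 m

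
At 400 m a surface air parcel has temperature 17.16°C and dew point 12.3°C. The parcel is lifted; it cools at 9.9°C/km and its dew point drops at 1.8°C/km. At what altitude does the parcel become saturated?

1000 m

T and T_d converge at 9.9 − 1.8 = 8.1°C per km
Height above start = (17.16 − 12.3) / 8.1 = 0.6 km
LCL altitude = 400 m + 600 m = 1000 m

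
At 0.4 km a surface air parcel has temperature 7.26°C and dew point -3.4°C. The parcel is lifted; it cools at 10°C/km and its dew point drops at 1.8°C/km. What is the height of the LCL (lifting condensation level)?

1.7 km

T and T_d converge at 10 − 1.8 = 8.2°C per km
Height above start = (7.26 − (-3.4)) / 8.2 = 1.3 km
LCL altitude = 400 m + 1300 m = 1700 m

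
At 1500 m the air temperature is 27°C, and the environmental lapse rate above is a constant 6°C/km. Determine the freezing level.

Height above start = (27 − 0) / 6 = 4.5 km
Altitude = 1500 m + 4500 m = 6000 m

6000 m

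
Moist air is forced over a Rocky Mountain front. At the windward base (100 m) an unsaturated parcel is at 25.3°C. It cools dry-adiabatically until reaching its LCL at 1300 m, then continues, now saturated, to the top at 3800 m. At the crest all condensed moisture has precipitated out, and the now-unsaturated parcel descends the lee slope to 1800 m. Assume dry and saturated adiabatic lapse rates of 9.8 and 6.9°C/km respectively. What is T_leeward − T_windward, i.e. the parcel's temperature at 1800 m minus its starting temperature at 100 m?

100 → 1300 m (dry, 9.8°C/km): ΔT = -9.8 × 1.2 = -11.76°C → T = 13.54°C
1300 → 3800 m (saturated, 6.9°C/km): ΔT = -6.9 × 2.5 = -17.25°C → T = -3.71°C
3800 → 1800 m (dry descent, 9.8°C/km): ΔT = +9.8 × 2 = +19.6°C → T = 15.89°C
Net change vs windward start: 15.89 − 25.3 = -9.41°C

-9.41°C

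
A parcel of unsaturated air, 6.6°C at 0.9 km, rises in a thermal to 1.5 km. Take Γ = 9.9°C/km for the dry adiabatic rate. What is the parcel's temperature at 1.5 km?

0.66°C

900–1500 m, dry adiabatic: Δz = 0.6 km ⇒ ΔT = -5.94°C; T = 0.66°C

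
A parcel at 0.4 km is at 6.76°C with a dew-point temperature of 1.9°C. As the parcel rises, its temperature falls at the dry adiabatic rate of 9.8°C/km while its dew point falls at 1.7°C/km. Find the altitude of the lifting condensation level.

T and T_d converge at 9.8 − 1.7 = 8.1°C per km
Height above start = (6.76 − 1.9) / 8.1 = 0.6 km
LCL altitude = 400 m + 600 m = 1000 m

1 km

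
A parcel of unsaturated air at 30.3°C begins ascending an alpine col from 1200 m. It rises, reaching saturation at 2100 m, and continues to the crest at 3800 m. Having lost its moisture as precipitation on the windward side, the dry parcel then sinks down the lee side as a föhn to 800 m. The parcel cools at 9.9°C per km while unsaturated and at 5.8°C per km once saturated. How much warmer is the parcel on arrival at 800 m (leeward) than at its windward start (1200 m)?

+10.93°C

From 1200 m to 2100 m (dry): cools by 9.9 × 0.9 = 8.91°C, giving 21.39°C.
From 2100 m to 3800 m (saturated): cools by 5.8 × 1.7 = 9.86°C, giving 11.53°C.
From 3800 m to 800 m (dry descent): warms by 9.9 × 3 = 29.7°C, giving 41.23°C.
Net change vs windward start: 41.23 − 30.3 = +10.93°C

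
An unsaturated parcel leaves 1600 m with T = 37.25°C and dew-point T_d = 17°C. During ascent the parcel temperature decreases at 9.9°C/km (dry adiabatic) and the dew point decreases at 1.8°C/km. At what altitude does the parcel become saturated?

4100 m

T and T_d converge at 9.9 − 1.8 = 8.1°C per km
Height above start = (37.25 − 17) / 8.1 = 2.5 km
LCL altitude = 1600 m + 2500 m = 4100 m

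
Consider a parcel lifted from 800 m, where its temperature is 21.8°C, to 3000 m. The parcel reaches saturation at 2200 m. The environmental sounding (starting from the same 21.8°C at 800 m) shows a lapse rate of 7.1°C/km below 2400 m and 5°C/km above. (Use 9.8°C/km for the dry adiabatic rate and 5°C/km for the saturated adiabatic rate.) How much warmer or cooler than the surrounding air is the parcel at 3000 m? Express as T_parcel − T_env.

-3.36°C (parcel cooler than environment)

Parcel:
  From 800 m to 2200 m (dry): cools by 9.8 × 1.4 = 13.72°C, giving 8.08°C.
  From 2200 m to 3000 m (saturated): cools by 5 × 0.8 = 4°C, giving 4.08°C.
Environment:
  From 800 m to 2400 m (environment, lower layer): cools by 7.1 × 1.6 = 11.36°C, giving 10.44°C.
  From 2400 m to 3000 m (environment, upper layer): cools by 5 × 0.6 = 3°C, giving 7.44°C.
T_parcel − T_env = 4.08 − 7.44 = -3.36°C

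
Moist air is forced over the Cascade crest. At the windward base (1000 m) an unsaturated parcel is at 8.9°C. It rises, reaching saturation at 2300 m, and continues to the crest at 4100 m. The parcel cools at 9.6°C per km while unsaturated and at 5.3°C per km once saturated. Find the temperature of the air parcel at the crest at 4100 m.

-13.12°C

1000 → 2300 m (dry, 9.6°C/km): ΔT = -9.6 × 1.3 = -12.48°C → T = -3.58°C
2300 → 4100 m (saturated, 5.3°C/km): ΔT = -5.3 × 1.8 = -9.54°C → T = -13.12°C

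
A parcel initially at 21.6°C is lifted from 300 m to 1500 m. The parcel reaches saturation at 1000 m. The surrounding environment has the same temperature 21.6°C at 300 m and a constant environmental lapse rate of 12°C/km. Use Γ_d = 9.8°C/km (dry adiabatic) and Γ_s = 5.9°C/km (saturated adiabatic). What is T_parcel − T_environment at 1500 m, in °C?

+4.59°C (parcel warmer than environment)

Parcel:
  Dry to 1000 m: -9.8 × 0.7 km = -6.86°C, so T = 14.74°C.
  Saturated to 1500 m: -5.9 × 0.5 km = -2.95°C, so T = 11.79°C.
Environment:
  Environment to 1500 m: -12 × 1.2 km = -14.4°C, so T = 7.2°C.
T_parcel − T_env = 11.79 − 7.2 = +4.59°C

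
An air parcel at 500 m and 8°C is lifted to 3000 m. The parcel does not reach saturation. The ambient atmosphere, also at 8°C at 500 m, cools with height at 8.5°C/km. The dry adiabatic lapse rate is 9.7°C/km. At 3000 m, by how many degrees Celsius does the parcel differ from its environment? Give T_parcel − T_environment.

-3°C (parcel cooler than environment)

Parcel:
  From 500 m to 3000 m (dry): cools by 9.7 × 2.5 = 24.25°C, giving -16.25°C.
Environment:
  From 500 m to 3000 m (environment): cools by 8.5 × 2.5 = 21.25°C, giving -13.25°C.
T_parcel − T_env = -16.25 − (-13.25) = -3°C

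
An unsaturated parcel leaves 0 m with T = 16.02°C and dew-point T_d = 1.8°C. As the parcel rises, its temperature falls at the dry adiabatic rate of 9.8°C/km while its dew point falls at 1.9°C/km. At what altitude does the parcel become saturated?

T and T_d converge at 9.8 − 1.9 = 7.9°C per km
Height above start = (16.02 − 1.8) / 7.9 = 1.8 km
LCL altitude = 0 m + 1800 m = 1800 m

1800 m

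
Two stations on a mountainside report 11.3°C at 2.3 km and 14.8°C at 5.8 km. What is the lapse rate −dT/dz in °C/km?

Γ = −ΔT/Δz = (11.3 − 14.8) / (5800 − 2300) m
  = -3.5°C / 3.5 km = -1°C/km

-1°C/km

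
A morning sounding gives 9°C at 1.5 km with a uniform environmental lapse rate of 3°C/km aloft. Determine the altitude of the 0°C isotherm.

4.5 km

Height above start = (9 − 0) / 3 = 3 km
Altitude = 1500 m + 3000 m = 4500 m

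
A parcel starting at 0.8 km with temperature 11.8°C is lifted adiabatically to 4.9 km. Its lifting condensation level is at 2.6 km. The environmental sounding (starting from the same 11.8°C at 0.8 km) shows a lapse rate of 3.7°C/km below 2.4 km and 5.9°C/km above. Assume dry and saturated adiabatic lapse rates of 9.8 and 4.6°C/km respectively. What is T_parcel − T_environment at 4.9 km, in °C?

-7.55°C (parcel cooler than environment)

Parcel:
  800 → 2600 m (dry, 9.8°C/km): ΔT = -9.8 × 1.8 = -17.64°C → T = -5.84°C
  2600 → 4900 m (saturated, 4.6°C/km): ΔT = -4.6 × 2.3 = -10.58°C → T = -16.42°C
Environment:
  800 → 2400 m (environment, lower layer, 3.7°C/km): ΔT = -3.7 × 1.6 = -5.92°C → T = 5.88°C
  2400 → 4900 m (environment, upper layer, 5.9°C/km): ΔT = -5.9 × 2.5 = -14.75°C → T = -8.87°C
T_parcel − T_env = -16.42 − (-8.87) = -7.55°C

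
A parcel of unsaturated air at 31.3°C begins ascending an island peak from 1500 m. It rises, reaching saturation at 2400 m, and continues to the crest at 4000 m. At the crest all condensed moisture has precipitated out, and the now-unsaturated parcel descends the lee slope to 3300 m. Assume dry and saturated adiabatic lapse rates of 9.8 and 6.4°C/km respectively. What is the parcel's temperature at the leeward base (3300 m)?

19.1°C

Dry to 2400 m: -9.8 × 0.9 km = -8.82°C, so T = 22.48°C.
Saturated to 4000 m: -6.4 × 1.6 km = -10.24°C, so T = 12.24°C.
Dry descent to 3300 m: +9.8 × 0.7 km = +6.86°C, so T = 19.1°C.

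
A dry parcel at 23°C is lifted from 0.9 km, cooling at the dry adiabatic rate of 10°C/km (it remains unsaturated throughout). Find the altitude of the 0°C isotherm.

Height above start = (23 − 0) / 10 = 2.3 km
Altitude = 900 m + 2300 m = 3200 m

3.2 km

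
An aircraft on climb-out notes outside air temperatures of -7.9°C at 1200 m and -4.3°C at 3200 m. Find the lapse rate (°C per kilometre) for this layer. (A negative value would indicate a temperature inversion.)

Γ = −ΔT/Δz = (-7.9 − (-4.3)) / (3200 − 1200) m
  = -3.6°C / 2 km = -1.8°C/km

-1.8°C/km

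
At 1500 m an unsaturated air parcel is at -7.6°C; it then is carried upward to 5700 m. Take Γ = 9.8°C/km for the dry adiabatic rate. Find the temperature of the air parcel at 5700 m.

-48.76°C

Dry adiabatic to 5700 m: -9.8 × 4.2 km = -41.16°C, so T = -48.76°C.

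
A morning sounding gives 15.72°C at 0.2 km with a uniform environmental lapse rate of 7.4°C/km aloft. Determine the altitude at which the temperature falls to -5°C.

Height above start = (15.72 − (-5)) / 7.4 = 2.8 km
Altitude = 200 m + 2800 m = 3000 m

3 km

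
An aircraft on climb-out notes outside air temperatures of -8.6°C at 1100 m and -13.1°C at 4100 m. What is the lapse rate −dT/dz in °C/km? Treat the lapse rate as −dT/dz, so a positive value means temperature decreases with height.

Γ = −ΔT/Δz = (-8.6 − (-13.1)) / (4100 − 1100) m
  = 4.5°C / 3 km = 1.5°C/km

1.5°C/km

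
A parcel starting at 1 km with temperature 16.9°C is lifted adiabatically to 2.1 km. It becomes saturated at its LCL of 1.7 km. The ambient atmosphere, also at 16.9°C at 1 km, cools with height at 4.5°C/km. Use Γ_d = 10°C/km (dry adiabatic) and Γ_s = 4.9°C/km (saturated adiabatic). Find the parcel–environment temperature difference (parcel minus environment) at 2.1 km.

Parcel:
  From 1000 m to 1700 m (dry): cools by 10 × 0.7 = 7°C, giving 9.9°C.
  From 1700 m to 2100 m (saturated): cools by 4.9 × 0.4 = 1.96°C, giving 7.94°C.
Environment:
  From 1000 m to 2100 m (environment): cools by 4.5 × 1.1 = 4.95°C, giving 11.95°C.
T_parcel − T_env = 7.94 − 11.95 = -4.01°C

-4.01°C (parcel cooler than environment)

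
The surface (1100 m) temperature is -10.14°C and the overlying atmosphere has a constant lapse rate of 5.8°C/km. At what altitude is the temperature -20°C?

2800 m

Height above start = (-10.14 − (-20)) / 5.8 = 1.7 km
Altitude = 1100 m + 1700 m = 2800 m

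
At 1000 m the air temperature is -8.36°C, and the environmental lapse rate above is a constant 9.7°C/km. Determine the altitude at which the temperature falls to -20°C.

Height above start = (-8.36 − (-20)) / 9.7 = 1.2 km
Altitude = 1000 m + 1200 m = 2200 m

2200 m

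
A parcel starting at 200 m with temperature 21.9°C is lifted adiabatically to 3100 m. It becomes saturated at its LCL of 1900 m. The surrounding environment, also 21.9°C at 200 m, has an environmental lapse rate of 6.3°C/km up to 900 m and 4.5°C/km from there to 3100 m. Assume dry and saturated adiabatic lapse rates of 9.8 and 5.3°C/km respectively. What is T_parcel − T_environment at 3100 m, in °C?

-8.71°C (parcel cooler than environment)

Parcel:
  From 200 m to 1900 m (dry): cools by 9.8 × 1.7 = 16.66°C, giving 5.24°C.
  From 1900 m to 3100 m (saturated): cools by 5.3 × 1.2 = 6.36°C, giving -1.12°C.
Environment:
  From 200 m to 900 m (environment, lower layer): cools by 6.3 × 0.7 = 4.41°C, giving 17.49°C.
  From 900 m to 3100 m (environment, upper layer): cools by 4.5 × 2.2 = 9.9°C, giving 7.59°C.
T_parcel − T_env = -1.12 − 7.59 = -8.71°C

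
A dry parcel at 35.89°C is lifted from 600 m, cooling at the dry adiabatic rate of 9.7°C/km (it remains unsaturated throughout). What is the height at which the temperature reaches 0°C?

4300 m

Height above start = (35.89 − 0) / 9.7 = 3.7 km
Altitude = 600 m + 3700 m = 4300 m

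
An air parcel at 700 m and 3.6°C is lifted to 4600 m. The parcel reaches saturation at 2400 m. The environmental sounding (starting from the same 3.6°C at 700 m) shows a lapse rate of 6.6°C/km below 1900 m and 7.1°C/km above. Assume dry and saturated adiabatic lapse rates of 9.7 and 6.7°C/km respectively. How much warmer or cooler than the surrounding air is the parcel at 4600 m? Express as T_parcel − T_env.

Parcel:
  From 700 m to 2400 m (dry): cools by 9.7 × 1.7 = 16.49°C, giving -12.89°C.
  From 2400 m to 4600 m (saturated): cools by 6.7 × 2.2 = 14.74°C, giving -27.63°C.
Environment:
  From 700 m to 1900 m (environment, lower layer): cools by 6.6 × 1.2 = 7.92°C, giving -4.32°C.
  From 1900 m to 4600 m (environment, upper layer): cools by 7.1 × 2.7 = 19.17°C, giving -23.49°C.
T_parcel − T_env = -27.63 − (-23.49) = -4.14°C

-4.14°C (parcel cooler than environment)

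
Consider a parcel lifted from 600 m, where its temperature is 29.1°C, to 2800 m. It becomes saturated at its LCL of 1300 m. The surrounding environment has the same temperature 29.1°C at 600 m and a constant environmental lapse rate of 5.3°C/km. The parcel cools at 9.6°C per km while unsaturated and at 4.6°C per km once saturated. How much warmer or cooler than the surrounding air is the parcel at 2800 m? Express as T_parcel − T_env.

Parcel:
  600–1300 m, dry: Δz = 0.7 km ⇒ ΔT = -6.72°C; T = 22.38°C
  1300–2800 m, saturated: Δz = 1.5 km ⇒ ΔT = -6.9°C; T = 15.48°C
Environment:
  600–2800 m, environment: Δz = 2.2 km ⇒ ΔT = -11.66°C; T = 17.44°C
T_parcel − T_env = 15.48 − 17.44 = -1.96°C

-1.96°C (parcel cooler than environment)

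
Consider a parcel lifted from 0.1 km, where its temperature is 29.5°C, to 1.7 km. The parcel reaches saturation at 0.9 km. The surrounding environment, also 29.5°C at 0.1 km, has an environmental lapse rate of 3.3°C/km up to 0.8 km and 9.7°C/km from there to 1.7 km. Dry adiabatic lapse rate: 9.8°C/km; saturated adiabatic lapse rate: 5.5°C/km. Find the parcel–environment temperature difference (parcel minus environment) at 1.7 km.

-1.2°C (parcel cooler than environment)

Parcel:
  100–900 m, dry: Δz = 0.8 km ⇒ ΔT = -7.84°C; T = 21.66°C
  900–1700 m, saturated: Δz = 0.8 km ⇒ ΔT = -4.4°C; T = 17.26°C
Environment:
  100–800 m, environment, lower layer: Δz = 0.7 km ⇒ ΔT = -2.31°C; T = 27.19°C
  800–1700 m, environment, upper layer: Δz = 0.9 km ⇒ ΔT = -8.73°C; T = 18.46°C
T_parcel − T_env = 17.26 − 18.46 = -1.2°C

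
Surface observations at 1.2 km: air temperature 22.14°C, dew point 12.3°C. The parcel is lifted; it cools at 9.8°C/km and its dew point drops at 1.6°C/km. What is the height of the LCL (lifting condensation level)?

2.4 km

T and T_d converge at 9.8 − 1.6 = 8.2°C per km
Height above start = (22.14 − 12.3) / 8.2 = 1.2 km
LCL altitude = 1200 m + 1200 m = 2400 m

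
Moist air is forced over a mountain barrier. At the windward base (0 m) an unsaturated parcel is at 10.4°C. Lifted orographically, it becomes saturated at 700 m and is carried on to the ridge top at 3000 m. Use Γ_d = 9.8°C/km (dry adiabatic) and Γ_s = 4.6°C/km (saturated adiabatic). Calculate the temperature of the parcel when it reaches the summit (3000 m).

-7.04°C

0 → 700 m (dry, 9.8°C/km): ΔT = -9.8 × 0.7 = -6.86°C → T = 3.54°C
700 → 3000 m (saturated, 4.6°C/km): ΔT = -4.6 × 2.3 = -10.58°C → T = -7.04°C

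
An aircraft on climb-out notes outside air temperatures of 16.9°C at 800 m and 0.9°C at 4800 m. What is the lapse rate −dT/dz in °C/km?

4°C/km

Γ = −ΔT/Δz = (16.9 − 0.9) / (4800 − 800) m
  = 16°C / 4 km = 4°C/km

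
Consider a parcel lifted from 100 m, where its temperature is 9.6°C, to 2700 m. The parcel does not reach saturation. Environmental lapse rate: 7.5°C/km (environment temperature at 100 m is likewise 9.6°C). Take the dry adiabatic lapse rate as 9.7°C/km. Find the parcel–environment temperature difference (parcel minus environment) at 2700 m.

Parcel:
  From 100 m to 2700 m (dry): cools by 9.7 × 2.6 = 25.22°C, giving -15.62°C.
Environment:
  From 100 m to 2700 m (environment): cools by 7.5 × 2.6 = 19.5°C, giving -9.9°C.
T_parcel − T_env = -15.62 − (-9.9) = -5.72°C

-5.72°C (parcel cooler than environment)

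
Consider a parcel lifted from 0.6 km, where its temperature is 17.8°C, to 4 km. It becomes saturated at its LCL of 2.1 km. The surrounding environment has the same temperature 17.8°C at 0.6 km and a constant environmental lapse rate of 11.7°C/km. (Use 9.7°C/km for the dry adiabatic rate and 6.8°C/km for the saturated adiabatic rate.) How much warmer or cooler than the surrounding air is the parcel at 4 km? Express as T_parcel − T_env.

+12.31°C (parcel warmer than environment)

Parcel:
  Dry to 2100 m: -9.7 × 1.5 km = -14.55°C, so T = 3.25°C.
  Saturated to 4000 m: -6.8 × 1.9 km = -12.92°C, so T = -9.67°C.
Environment:
  Environment to 4000 m: -11.7 × 3.4 km = -39.78°C, so T = -21.98°C.
T_parcel − T_env = -9.67 − (-21.98) = +12.31°C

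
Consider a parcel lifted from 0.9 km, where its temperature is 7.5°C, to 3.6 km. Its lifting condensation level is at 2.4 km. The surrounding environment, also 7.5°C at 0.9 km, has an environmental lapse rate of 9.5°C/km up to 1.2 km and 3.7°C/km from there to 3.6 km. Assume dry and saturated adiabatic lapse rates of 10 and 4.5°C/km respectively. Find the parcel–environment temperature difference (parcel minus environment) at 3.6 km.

Parcel:
  900 → 2400 m (dry, 10°C/km): ΔT = -10 × 1.5 = -15°C → T = -7.5°C
  2400 → 3600 m (saturated, 4.5°C/km): ΔT = -4.5 × 1.2 = -5.4°C → T = -12.9°C
Environment:
  900 → 1200 m (environment, lower layer, 9.5°C/km): ΔT = -9.5 × 0.3 = -2.85°C → T = 4.65°C
  1200 → 3600 m (environment, upper layer, 3.7°C/km): ΔT = -3.7 × 2.4 = -8.88°C → T = -4.23°C
T_parcel − T_env = -12.9 − (-4.23) = -8.67°C

-8.67°C (parcel cooler than environment)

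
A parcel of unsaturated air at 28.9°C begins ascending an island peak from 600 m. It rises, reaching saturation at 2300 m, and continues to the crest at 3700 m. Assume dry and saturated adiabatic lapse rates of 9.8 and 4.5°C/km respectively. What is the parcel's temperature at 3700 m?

600 → 2300 m (dry, 9.8°C/km): ΔT = -9.8 × 1.7 = -16.66°C → T = 12.24°C
2300 → 3700 m (saturated, 4.5°C/km): ΔT = -4.5 × 1.4 = -6.3°C → T = 5.94°C

5.94°C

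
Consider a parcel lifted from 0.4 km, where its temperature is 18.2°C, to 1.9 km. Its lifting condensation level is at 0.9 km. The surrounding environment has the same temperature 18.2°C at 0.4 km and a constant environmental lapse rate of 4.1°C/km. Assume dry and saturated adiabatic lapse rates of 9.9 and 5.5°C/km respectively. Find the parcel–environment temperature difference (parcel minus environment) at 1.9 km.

-4.3°C (parcel cooler than environment)

Parcel:
  400 → 900 m (dry, 9.9°C/km): ΔT = -9.9 × 0.5 = -4.95°C → T = 13.25°C
  900 → 1900 m (saturated, 5.5°C/km): ΔT = -5.5 × 1 = -5.5°C → T = 7.75°C
Environment:
  400 → 1900 m (environment, 4.1°C/km): ΔT = -4.1 × 1.5 = -6.15°C → T = 12.05°C
T_parcel − T_env = 7.75 − 12.05 = -4.3°C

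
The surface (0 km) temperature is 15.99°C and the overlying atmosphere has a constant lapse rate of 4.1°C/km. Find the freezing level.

Height above start = (15.99 − 0) / 4.1 = 3.9 km
Altitude = 0 m + 3900 m = 3900 m

3.9 km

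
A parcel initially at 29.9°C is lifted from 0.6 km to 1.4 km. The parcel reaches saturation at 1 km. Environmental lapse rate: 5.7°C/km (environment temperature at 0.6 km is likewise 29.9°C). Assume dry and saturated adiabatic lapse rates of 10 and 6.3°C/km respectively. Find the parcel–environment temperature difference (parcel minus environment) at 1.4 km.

Parcel:
  600 → 1000 m (dry, 10°C/km): ΔT = -10 × 0.4 = -4°C → T = 25.9°C
  1000 → 1400 m (saturated, 6.3°C/km): ΔT = -6.3 × 0.4 = -2.52°C → T = 23.38°C
Environment:
  600 → 1400 m (environment, 5.7°C/km): ΔT = -5.7 × 0.8 = -4.56°C → T = 25.34°C
T_parcel − T_env = 23.38 − 25.34 = -1.96°C

-1.96°C (parcel cooler than environment)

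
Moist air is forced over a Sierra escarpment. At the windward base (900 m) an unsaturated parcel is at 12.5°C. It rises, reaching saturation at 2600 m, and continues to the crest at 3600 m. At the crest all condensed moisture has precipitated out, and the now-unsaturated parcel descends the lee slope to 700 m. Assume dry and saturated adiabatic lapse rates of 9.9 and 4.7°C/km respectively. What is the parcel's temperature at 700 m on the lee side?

900 → 2600 m (dry, 9.9°C/km): ΔT = -9.9 × 1.7 = -16.83°C → T = -4.33°C
2600 → 3600 m (saturated, 4.7°C/km): ΔT = -4.7 × 1 = -4.7°C → T = -9.03°C
3600 → 700 m (dry descent, 9.9°C/km): ΔT = +9.9 × 2.9 = +28.71°C → T = 19.68°C

19.68°C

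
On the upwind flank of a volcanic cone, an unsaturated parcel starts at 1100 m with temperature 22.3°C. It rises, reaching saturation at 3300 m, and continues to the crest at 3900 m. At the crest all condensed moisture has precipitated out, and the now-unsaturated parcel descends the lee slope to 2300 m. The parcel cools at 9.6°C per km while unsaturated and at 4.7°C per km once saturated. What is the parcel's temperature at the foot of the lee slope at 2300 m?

From 1100 m to 3300 m (dry): cools by 9.6 × 2.2 = 21.12°C, giving 1.18°C.
From 3300 m to 3900 m (saturated): cools by 4.7 × 0.6 = 2.82°C, giving -1.64°C.
From 3900 m to 2300 m (dry descent): warms by 9.6 × 1.6 = 15.36°C, giving 13.72°C.

13.72°C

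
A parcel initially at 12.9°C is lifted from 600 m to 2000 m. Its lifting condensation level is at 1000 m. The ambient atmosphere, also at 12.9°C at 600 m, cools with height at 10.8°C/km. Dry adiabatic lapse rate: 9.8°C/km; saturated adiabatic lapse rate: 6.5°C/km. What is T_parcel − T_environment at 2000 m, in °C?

+4.7°C (parcel warmer than environment)

Parcel:
  From 600 m to 1000 m (dry): cools by 9.8 × 0.4 = 3.92°C, giving 8.98°C.
  From 1000 m to 2000 m (saturated): cools by 6.5 × 1 = 6.5°C, giving 2.48°C.
Environment:
  From 600 m to 2000 m (environment): cools by 10.8 × 1.4 = 15.12°C, giving -2.22°C.
T_parcel − T_env = 2.48 − (-2.22) = +4.7°C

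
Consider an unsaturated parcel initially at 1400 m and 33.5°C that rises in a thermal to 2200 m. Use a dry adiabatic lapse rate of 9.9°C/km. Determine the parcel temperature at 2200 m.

25.58°C

From 1400 m to 2200 m (dry adiabatic): cools by 9.9 × 0.8 = 7.92°C, giving 25.58°C.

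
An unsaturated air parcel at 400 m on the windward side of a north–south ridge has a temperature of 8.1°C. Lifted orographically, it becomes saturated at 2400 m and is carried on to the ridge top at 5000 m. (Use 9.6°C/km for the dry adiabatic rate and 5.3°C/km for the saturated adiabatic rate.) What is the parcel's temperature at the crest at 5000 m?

-24.88°C

Dry to 2400 m: -9.6 × 2 km = -19.2°C, so T = -11.1°C.
Saturated to 5000 m: -5.3 × 2.6 km = -13.78°C, so T = -24.88°C.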